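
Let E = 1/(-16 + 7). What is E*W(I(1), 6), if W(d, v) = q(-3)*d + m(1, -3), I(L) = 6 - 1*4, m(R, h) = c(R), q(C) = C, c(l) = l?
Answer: 5/9 ≈ 0.55556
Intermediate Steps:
m(R, h) = R
E = -⅑ (E = 1/(-9) = -⅑ ≈ -0.11111)
I(L) = 2 (I(L) = 6 - 4 = 2)
W(d, v) = 1 - 3*d (W(d, v) = -3*d + 1 = 1 - 3*d)
E*W(I(1), 6) = -(1 - 3*2)/9 = -(1 - 6)/9 = -⅑*(-5) = 5/9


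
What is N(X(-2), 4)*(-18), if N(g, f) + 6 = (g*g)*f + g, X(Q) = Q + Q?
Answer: -972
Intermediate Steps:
X(Q) = 2*Q
N(g, f) = -6 + g + f*g² (N(g, f) = -6 + ((g*g)*f + g) = -6 + (g²*f + g) = -6 + (f*g² + g) = -6 + (g + f*g²) = -6 + g + f*g²)
N(X(-2), 4)*(-18) = (-6 + 2*(-2) + 4*(2*(-2))²)*(-18) = (-6 - 4 + 4*(-4)²)*(-18) = (-6 - 4 + 4*16)*(-18) = (-6 - 4 + 64)*(-18) = 54*(-18) = -972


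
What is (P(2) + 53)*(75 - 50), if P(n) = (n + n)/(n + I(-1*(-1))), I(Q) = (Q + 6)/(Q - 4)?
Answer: 1025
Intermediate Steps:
I(Q) = (6 + Q)/(-4 + Q)
P(n) = 2*n/(-7/3 + n) (P(n) = (n + n)/(n + (6 - 1*(-1))/(-4 - 1*(-1))) = (2*n)/(n + (6 + 1)/(-4 + 1)) = (2*n)/(n + 7/(-3)) = (2*n)/(n - ⅓*7) = (2*n)/(n - 7/3) = (2*n)/(-7/3 + n) = 2*n/(-7/3 + n))
(P(2) + 53)*(75 - 50) = (6*2/(-7 + 3*2) + 53)*(75 - 50) = (6*2/(-7 + 6) + 53)*25 = (6*2/(-1) + 53)*25 = (6*2*(-1) + 53)*25 = (-12 + 53)*25 = 41*25 = 1025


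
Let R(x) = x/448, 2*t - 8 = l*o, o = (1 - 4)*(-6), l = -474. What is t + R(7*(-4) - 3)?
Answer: -1909407/448 ≈ -4262.1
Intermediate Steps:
o = 18 (o = -3*(-6) = 18)
t = -4262 (t = 4 + (-474*18)/2 = 4 + (½)*(-8532) = 4 - 4266 = -4262)
R(x) = x/448 (R(x) = x*(1/448) = x/448)
t + R(7*(-4) - 3) = -4262 + (7*(-4) - 3)/448 = -4262 + (-28 - 3)/448 = -4262 + (1/448)*(-31) = -4262 - 31/448 = -1909407/448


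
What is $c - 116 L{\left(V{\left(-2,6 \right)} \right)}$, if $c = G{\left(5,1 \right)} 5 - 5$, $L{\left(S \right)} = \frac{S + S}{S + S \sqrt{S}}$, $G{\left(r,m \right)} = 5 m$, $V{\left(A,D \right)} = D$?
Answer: $\frac{332}{5} - \frac{232 \sqrt{6}}{5} \approx -47.256$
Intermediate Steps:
$L{\left(S \right)} = \frac{2 S}{S + S^{\frac{3}{2}}}$
$c = 20$ ($c = 5 \cdot 1 \cdot 5 - 5 = 5 \cdot 5 - 5 = 25 - 5 = 20$)
$c - 116 L{\left(V{\left(-2,6 \right)} \right)} = 20 - 116 \cdot 2 \cdot 6 \frac{1}{6 + 6^{\frac{3}{2}}} = 20 - 116 \cdot 2 \cdot 6 \frac{1}{6 + 6 \sqrt{6}} = 20 - 116 \frac{12}{6 + 6 \sqrt{6}} = 20 - \frac{1392}{6 + 6 \sqrt{6}}$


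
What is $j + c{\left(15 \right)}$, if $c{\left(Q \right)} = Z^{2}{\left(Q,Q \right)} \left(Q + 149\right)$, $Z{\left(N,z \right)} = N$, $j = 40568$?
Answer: $77468$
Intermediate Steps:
$c{\left(Q \right)} = Q^{2} \left(149 + Q\right)$ ($c{\left(Q \right)} = Q^{2} \left(Q + 149\right) = Q^{2} \left(149 + Q\right)$)
$j + c{\left(15 \right)} = 40568 + 15^{2} \left(149 + 15\right) = 40568 + 225 \cdot 164 = 40568 + 36900 = 77468$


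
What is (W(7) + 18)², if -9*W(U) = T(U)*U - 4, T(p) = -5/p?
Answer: 361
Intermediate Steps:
W(U) = 1 (W(U) = -((-5/U)*U - 4)/9 = -(-5 - 4)/9 = -⅑*(-9) = 1)
(W(7) + 18)² = (1 + 18)² = 19² = 361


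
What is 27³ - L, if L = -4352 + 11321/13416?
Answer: 322442239/13416 ≈ 24034.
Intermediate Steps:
L = -58375111/13416 (L = -4352 + 11321*(1/13416) = -4352 + 11321/13416 = -58375111/13416 ≈ -4351.2)
27³ - L = 27³ - 1*(-58375111/13416) = 19683 + 58375111/13416 = 322442239/13416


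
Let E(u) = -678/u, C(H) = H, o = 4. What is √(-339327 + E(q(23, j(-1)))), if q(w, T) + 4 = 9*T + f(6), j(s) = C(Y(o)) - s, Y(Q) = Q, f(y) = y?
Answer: I*√749605209/47 ≈ 582.53*I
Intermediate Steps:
j(s) = 4 - s
q(w, T) = 2 + 9*T (q(w, T) = -4 + (9*T + 6) = -4 + (6 + 9*T) = 2 + 9*T)
√(-339327 + E(q(23, j(-1)))) = √(-339327 - 678/(2 + 9*(4 - 1*(-1)))) = √(-339327 - 678/(2 + 9*(4 + 1))) = √(-339327 - 678/(2 + 9*5)) = √(-339327 - 678/(2 + 45)) = √(-339327 - 678/47) = √(-15949047/47) = I*√749605209/47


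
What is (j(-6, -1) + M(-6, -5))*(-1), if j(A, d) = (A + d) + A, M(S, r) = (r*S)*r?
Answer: 163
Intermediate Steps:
M(S, r) = S*r**2 (M(S, r) = (S*r)*r = S*r**2)
j(A, d) = d + 2*A
(j(-6, -1) + M(-6, -5))*(-1) = ((-1 + 2*(-6)) - 6*(-5)**2)*(-1) = ((-1 - 12) - 6*25)*(-1) = (-13 - 150)*(-1) = -163*(-1) = 163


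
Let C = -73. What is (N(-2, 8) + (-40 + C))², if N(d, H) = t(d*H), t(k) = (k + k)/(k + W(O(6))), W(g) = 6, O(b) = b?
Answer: 301401/25 ≈ 12056.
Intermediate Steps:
t(k) = 2*k/(6 + k) (t(k) = (k + k)/(k + 6) = (2*k)/(6 + k) = 2*k/(6 + k))
N(d, H) = 2*H*d/(6 + H*d) (N(d, H) = 2*(d*H)/(6 + d*H) = 2*(H*d)/(6 + H*d) = 2*H*d/(6 + H*d))
(N(-2, 8) + (-40 + C))² = (2*8*(-2)/(6 + 8*(-2)) + (-40 - 73))² = (2*8*(-2)/(6 - 16) - 113)² = (2*8*(-2)/(-10) - 113)² = (2*8*(-2)*(-⅒) - 113)² = (16/5 - 113)² = (-549/5)² = 301401/25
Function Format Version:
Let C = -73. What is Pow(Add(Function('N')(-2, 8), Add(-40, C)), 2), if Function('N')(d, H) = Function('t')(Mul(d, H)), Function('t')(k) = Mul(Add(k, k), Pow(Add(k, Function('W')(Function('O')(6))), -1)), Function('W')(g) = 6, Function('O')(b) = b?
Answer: Rational(301401, 25) ≈ 12056.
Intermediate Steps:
Function('t')(k) = Mul(2, k, Pow(Add(6, k), -1)) (Function('t')(k) = Mul(Add(k, k), Pow(Add(k, 6), -1)) = Mul(Mul(2, k), Pow(Add(6, k), -1)) = Mul(2, k, Pow(Add(6, k), -1)))
Function('N')(d, H) = Mul(2, H, d, Pow(Add(6, Mul(H, d)), -1)) (Function('N')(d, H) = Mul(2, Mul(d, H), Pow(Add(6, Mul(d, H)), -1)) = Mul(2, Mul(H, d), Pow(Add(6, Mul(H, d)), -1)) = Mul(2, H, d, Pow(Add(6, Mul(H, d)), -1)))
Pow(Add(Function('N')(-2, 8), Add(-40, C)), 2) = Pow(Add(Mul(2, 8, -2, Pow(Add(6, Mul(8, -2)), -1)), Add(-40, -73)), 2) = Pow(Add(Mul(2, 8, -2, Pow(Add(6, -16), -1)), -113), 2) = Pow(Add(Mul(2, 8, -2, Pow(-10, -1)), -113), 2) = Pow(Add(Mul(2, 8, -2, Rational(-1, 10)), -113), 2) = Pow(Add(Rational(16, 5), -113), 2) = Pow(Rational(-549, 5), 2) = Rational(301401, 25)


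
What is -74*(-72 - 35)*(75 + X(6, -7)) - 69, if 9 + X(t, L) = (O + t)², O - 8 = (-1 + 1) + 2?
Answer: 2549527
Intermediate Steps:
O = 10 (O = 8 + ((-1 + 1) + 2) = 8 + (0 + 2) = 8 + 2 = 10)
X(t, L) = -9 + (10 + t)²
-74*(-72 - 35)*(75 + X(6, -7)) - 69 = -74*(-72 - 35)*(75 + (-9 + (10 + 6)²)) - 69 = -(-7918)*(75 + (-9 + 16²)) - 69 = -(-7918)*(75 + (-9 + 256)) - 69 = -(-7918)*(75 + 247) - 69 = -(-7918)*322 - 69 = -74*(-34454) - 69 = 2549596 - 69 = 2549527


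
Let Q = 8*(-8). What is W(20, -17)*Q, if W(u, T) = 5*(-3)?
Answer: 960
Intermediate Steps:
W(u, T) = -15
Q = -64
W(20, -17)*Q = -15*(-64) = 960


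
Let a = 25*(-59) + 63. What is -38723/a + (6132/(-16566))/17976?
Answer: 17159716697/625714386 ≈ 27.424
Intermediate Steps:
a = -1412 (a = -1475 + 63 = -1412)
-38723/a + (6132/(-16566))/17976 = -38723/(-1412) + (6132/(-16566))/17976 = -38723*(-1/1412) + (6132*(-1/16566))*(1/17976) = 38723/1412 - 1022/2761*1/17976 = 38723/1412 - 73/3545124 = 17159716697/625714386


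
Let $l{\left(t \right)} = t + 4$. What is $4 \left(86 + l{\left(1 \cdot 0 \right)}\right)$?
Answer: $360$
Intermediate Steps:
$l{\left(t \right)} = 4 + t$
$4 \left(86 + l{\left(1 \cdot 0 \right)}\right) = 4 \left(86 + \left(4 + 1 \cdot 0\right)\right) = 4 \left(86 + \left(4 + 0\right)\right) = 4 \left(86 + 4\right) = 4 \cdot 90 = 360$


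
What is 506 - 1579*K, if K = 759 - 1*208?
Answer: -869523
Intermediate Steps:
K = 551 (K = 759 - 208 = 551)
506 - 1579*K = 506 - 1579*551 = 506 - 870029 = -869523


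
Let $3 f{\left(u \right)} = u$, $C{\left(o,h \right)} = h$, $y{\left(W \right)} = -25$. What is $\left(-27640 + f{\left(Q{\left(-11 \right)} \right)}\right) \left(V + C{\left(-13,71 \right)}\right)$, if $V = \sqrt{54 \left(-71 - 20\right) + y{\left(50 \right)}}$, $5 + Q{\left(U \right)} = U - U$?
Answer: $- \frac{5887675}{3} - \frac{82925 i \sqrt{4939}}{3} \approx -1.9626 \cdot 10^{6} - 1.9426 \cdot 10^{6} i$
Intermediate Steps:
$Q{\left(U \right)} = -5$ ($Q{\left(U \right)} = -5 + \left(U - U\right) = -5 + 0 = -5$)
$f{\left(u \right)} = \frac{u}{3}$
$V = i \sqrt{4939}$ ($V = \sqrt{54 \left(-71 - 20\right) - 25} = \sqrt{54 \left(-91\right) - 25} = \sqrt{-4914 - 25} = \sqrt{-4939} = i \sqrt{4939} \approx 70.278 i$)
$\left(-27640 + f{\left(Q{\left(-11 \right)} \right)}\right) \left(V + C{\left(-13,71 \right)}\right) = \left(-27640 + \frac{1}{3} \left(-5\right)\right) \left(i \sqrt{4939} + 71\right) = \left(-27640 - \frac{5}{3}\right) \left(71 + i \sqrt{4939}\right) = - \frac{82925 \left(71 + i \sqrt{4939}\right)}{3} = - \frac{5887675}{3} - \frac{82925 i \sqrt{4939}}{3}$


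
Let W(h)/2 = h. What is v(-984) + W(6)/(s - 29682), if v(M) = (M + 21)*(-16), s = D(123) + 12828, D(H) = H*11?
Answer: 79613132/5167 ≈ 15408.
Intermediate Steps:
D(H) = 11*H
W(h) = 2*h
s = 14181 (s = 11*123 + 12828 = 1353 + 12828 = 14181)
v(M) = -336 - 16*M (v(M) = (21 + M)*(-16) = -336 - 16*M)
v(-984) + W(6)/(s - 29682) = (-336 - 16*(-984)) + (2*6)/(14181 - 29682) = (-336 + 15744) + 12/(-15501) = 15408 + 12*(-1/15501) = 15408 - 4/5167 = 79613132/5167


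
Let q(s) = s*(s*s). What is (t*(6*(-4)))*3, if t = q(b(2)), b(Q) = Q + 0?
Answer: -576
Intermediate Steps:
b(Q) = Q
q(s) = s³ (q(s) = s*s² = s³)
t = 8 (t = 2³ = 8)
(t*(6*(-4)))*3 = (8*(6*(-4)))*3 = (8*(-24))*3 = -192*3 = -576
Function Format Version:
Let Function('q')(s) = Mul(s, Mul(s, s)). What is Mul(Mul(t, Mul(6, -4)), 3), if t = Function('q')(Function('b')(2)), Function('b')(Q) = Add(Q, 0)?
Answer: -576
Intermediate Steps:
Function('b')(Q) = Q
Function('q')(s) = Pow(s, 3) (Function('q')(s) = Mul(s, Pow(s, 2)) = Pow(s, 3))
t = 8 (t = Pow(2, 3) = 8)
Mul(Mul(t, Mul(6, -4)), 3) = Mul(Mul(8, Mul(6, -4)), 3) = Mul(Mul(8, -24), 3) = Mul(-192, 3) = -576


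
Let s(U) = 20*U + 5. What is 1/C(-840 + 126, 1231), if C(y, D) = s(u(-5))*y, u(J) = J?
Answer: 1/67830 ≈ 1.4743e-5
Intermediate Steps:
s(U) = 5 + 20*U
C(y, D) = -95*y (C(y, D) = (5 + 20*(-5))*y = (5 - 100)*y = -95*y)
1/C(-840 + 126, 1231) = 1/(-95*(-840 + 126)) = 1/(-95*(-714)) = 1/67830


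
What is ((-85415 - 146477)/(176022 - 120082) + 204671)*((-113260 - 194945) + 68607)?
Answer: -685793199963276/13985 ≈ -4.9038e+10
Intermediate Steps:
((-85415 - 146477)/(176022 - 120082) + 204671)*((-113260 - 194945) + 68607) = (-231892/55940 + 204671)*(-308205 + 68607) = (-231892*1/55940 + 204671)*(-239598) = (-57973/13985 + 204671)*(-239598) = (2862265962/13985)*(-239598) = -685793199963276/13985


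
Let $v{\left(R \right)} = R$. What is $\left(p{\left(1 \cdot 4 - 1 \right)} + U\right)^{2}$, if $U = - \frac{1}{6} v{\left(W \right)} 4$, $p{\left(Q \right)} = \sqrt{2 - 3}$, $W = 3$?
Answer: $\left(2 - i\right)^{2} \approx 3.0 - 4.0 i$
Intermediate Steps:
$p{\left(Q \right)} = i$ ($p{\left(Q \right)} = \sqrt{-1} = i$)
$U = -2$ ($U = - \frac{1}{6} \cdot 3 \cdot 4 = \left(-1\right) \frac{1}{6} \cdot 3 \cdot 4 = \left(- \frac{1}{6}\right) 3 \cdot 4 = \left(- \frac{1}{2}\right) 4 = -2$)
$\left(p{\left(1 \cdot 4 - 1 \right)} + U\right)^{2} = \left(i - 2\right)^{2} = \left(-2 + i\right)^{2}$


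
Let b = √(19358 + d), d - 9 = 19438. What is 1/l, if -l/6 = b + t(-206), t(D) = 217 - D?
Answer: -47/93416 + √38805/840744 ≈ -0.00026882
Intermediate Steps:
d = 19447 (d = 9 + 19438 = 19447)
b = √38805 (b = √(19358 + 19447) = √38805 ≈ 196.99)
l = -2538 - 6*√38805 (l = -6*(√38805 + (217 - 1*(-206))) = -6*(√38805 + (217 + 206)) = -6*(√38805 + 423) = -6*(423 + √38805) = -2538 - 6*√38805 ≈ -3719.9)
1/l = 1/(-2538 - 6*√38805)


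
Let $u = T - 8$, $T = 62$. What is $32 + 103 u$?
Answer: $5594$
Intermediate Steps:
$u = 54$ ($u = 62 - 8 = 54$)
$32 + 103 u = 32 + 103 \cdot 54 = 32 + 5562 = 5594$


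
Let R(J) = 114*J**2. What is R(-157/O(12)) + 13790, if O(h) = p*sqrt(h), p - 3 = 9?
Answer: 4439851/288 ≈ 15416.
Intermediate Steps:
p = 12 (p = 3 + 9 = 12)
O(h) = 12*sqrt(h)
R(-157/O(12)) + 13790 = 114*(-157*sqrt(3)/72)**2 + 13790 = 114*(24649/1728) + 13790 = 468331/288 + 13790 = 4439851/288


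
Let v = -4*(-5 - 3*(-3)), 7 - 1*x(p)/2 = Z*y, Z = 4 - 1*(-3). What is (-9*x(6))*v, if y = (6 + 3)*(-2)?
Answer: 38304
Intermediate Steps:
Z = 7 (Z = 4 + 3 = 7)
y = -18 (y = 9*(-2) = -18)
x(p) = 266 (x(p) = 14 - 14*(-18) = 14 - 2*(-126) = 14 + 252 = 266)
v = -16 (v = -4*(-5 + 9) = -4*4 = -16)
(-9*x(6))*v = -9*266*(-16) = -2394*(-16) = 38304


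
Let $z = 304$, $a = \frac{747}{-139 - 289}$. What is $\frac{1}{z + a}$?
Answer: $\frac{428}{129365} \approx 0.0033085$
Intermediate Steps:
$a = - \frac{747}{428}$ ($a = \frac{747}{-428} = 747 \left(- \frac{1}{428}\right) = - \frac{747}{428} \approx -1.7453$)
$\frac{1}{z + a} = \frac{1}{304 - \frac{747}{428}} = \frac{1}{\frac{129365}{428}} = \frac{428}{129365}$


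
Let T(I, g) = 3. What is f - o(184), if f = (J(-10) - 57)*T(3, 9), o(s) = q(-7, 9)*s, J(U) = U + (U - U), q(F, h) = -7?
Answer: 1087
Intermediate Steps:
J(U) = U (J(U) = U + 0 = U)
o(s) = -7*s
f = -201 (f = (-10 - 57)*3 = -67*3 = -201)
f - o(184) = -201 - (-7)*184 = -201 - 1*(-1288) = -201 + 1288 = 1087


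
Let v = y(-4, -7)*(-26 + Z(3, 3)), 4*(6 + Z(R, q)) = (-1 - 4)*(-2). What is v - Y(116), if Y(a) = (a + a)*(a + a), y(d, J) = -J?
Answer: -108061/2 ≈ -54031.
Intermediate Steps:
Z(R, q) = -7/2 (Z(R, q) = -6 + ((-1 - 4)*(-2))/4 = -6 + (-5*(-2))/4 = -6 + (1/4)*10 = -6 + 5/2 = -7/2)
Y(a) = 4*a**2 (Y(a) = (2*a)*(2*a) = 4*a**2)
v = -413/2 (v = (-1*(-7))*(-26 - 7/2) = 7*(-59/2) = -413/2 ≈ -206.50)
v - Y(116) = -413/2 - 4*116**2 = -413/2 - 4*13456 = -413/2 - 1*53824 = -413/2 - 53824 = -108061/2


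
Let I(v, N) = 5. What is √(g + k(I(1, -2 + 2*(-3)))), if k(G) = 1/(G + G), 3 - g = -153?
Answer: √15610/10 ≈ 12.494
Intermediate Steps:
g = 156 (g = 3 - 1*(-153) = 3 + 153 = 156)
k(G) = 1/(2*G)
√(g + k(I(1, -2 + 2*(-3)))) = √(156 + (½)/5) = √(156 + (½)*(⅕)) = √(156 + ⅒) = √(1561/10) = √15610/10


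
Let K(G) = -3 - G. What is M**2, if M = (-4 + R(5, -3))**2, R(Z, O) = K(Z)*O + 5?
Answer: 390625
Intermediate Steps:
R(Z, O) = 5 + O*(-3 - Z) (R(Z, O) = (-3 - Z)*O + 5 = O*(-3 - Z) + 5 = 5 + O*(-3 - Z))
M = 625 (M = (-4 + (5 - 1*(-3)*(3 + 5)))**2 = (-4 + (5 - 1*(-3)*8))**2 = (-4 + (5 + 24))**2 = (-4 + 29)**2 = 25**2 = 625)
M**2 = 625**2 = 390625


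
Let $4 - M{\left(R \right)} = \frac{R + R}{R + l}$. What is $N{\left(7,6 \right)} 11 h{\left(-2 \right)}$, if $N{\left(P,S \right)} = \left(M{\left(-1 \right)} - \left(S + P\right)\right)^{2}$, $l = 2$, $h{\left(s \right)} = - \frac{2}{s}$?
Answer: $539$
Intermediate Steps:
$M{\left(R \right)} = 4 - \frac{2 R}{2 + R}$ ($M{\left(R \right)} = 4 - \frac{R + R}{R + 2} = 4 - \frac{2 R}{2 + R}$)
$N{\left(P,S \right)} = \left(6 - P - S\right)^{2}$ ($N{\left(P,S \right)} = \left(\frac{2 \left(4 - 1\right)}{2 - 1} - \left(S + P\right)\right)^{2} = \left(2 \cdot 1^{-1} \cdot 3 - \left(P + S\right)\right)^{2} = \left(2 \cdot 1 \cdot 3 - \left(P + S\right)\right)^{2} = \left(6 - \left(P + S\right)\right)^{2} = \left(6 - P - S\right)^{2}$)
$N{\left(7,6 \right)} 11 h{\left(-2 \right)} = \left(-6 + 7 + 6\right)^{2} \cdot 11 \left(- \frac{2}{-2}\right) = 7^{2} \cdot 11 \left(\left(-2\right) \left(- \frac{1}{2}\right)\right) = 49 \cdot 11 \cdot 1 = 539 \cdot 1 = 539$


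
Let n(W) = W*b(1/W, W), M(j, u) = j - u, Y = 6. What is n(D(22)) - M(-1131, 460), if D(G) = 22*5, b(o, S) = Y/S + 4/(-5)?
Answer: 1509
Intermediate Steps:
b(o, S) = -⅘ + 6/S (b(o, S) = 6/S + 4/(-5) = 6/S + 4*(-⅕) = 6/S - ⅘ = -⅘ + 6/S)
D(G) = 110
n(W) = W*(-⅘ + 6/W)
n(D(22)) - M(-1131, 460) = (6 - ⅘*110) - (-1131 - 1*460) = (6 - 88) - (-1131 - 460) = -82 - 1*(-1591) = -82 + 1591 = 1509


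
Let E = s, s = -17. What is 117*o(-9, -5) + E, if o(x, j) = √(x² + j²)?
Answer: -17 + 117*√106 ≈ 1187.6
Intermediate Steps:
o(x, j) = √(j² + x²)
s = -17 (s = -1*17 = -17)
E = -17
117*o(-9, -5) + E = 117*√((-5)² + (-9)²) - 17 = 117*√(25 + 81) - 17 = 117*√106 - 17 = -17 + 117*√106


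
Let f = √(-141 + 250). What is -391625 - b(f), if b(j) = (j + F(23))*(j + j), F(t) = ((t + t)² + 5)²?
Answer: -391843 - 8997282*√109 ≈ -9.4326e+7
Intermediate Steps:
F(t) = (5 + 4*t²)² (F(t) = ((2*t)² + 5)² = (4*t² + 5)² = (5 + 4*t²)²)
f = √109 ≈ 10.440
b(j) = 2*j*(4498641 + j) (b(j) = (j + (5 + 4*23²)²)*(j + j) = (j + (5 + 4*529)²)*(2*j) = (j + (5 + 2116)²)*(2*j) = (j + 2121²)*(2*j) = (j + 4498641)*(2*j) = (4498641 + j)*(2*j) = 2*j*(4498641 + j))
-391625 - b(f) = -391625 - 2*√109*(4498641 + √109)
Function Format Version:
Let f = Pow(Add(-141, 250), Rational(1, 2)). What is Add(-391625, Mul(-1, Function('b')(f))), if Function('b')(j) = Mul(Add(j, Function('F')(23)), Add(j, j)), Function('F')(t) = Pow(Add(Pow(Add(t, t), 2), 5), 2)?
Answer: Add(-391843, Mul(-8997282, Pow(109, Rational(1, 2)))) ≈ -9.4326e+7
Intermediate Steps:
Function('F')(t) = Pow(Add(5, Mul(4, Pow(t, 2))), 2) (Function('F')(t) = Pow(Add(Pow(Mul(2, t), 2), 5), 2) = Pow(Add(Mul(4, Pow(t, 2)), 5), 2) = Pow(Add(5, Mul(4, Pow(t, 2))), 2))
f = Pow(109, Rational(1, 2)) ≈ 10.440
Function('b')(j) = Mul(2, j, Add(4498641, j)) (Function('b')(j) = Mul(Add(j, Pow(Add(5, Mul(4, Pow(23, 2))), 2)), Add(j, j)) = Mul(Add(j, Pow(Add(5, Mul(4, 529)), 2)), Mul(2, j)) = Mul(Add(j, Pow(Add(5, 2116), 2)), Mul(2, j)) = Mul(Add(j, Pow(2121, 2)), Mul(2, j)) = Mul(Add(j, 4498641), Mul(2, j)) = Mul(Add(4498641, j), Mul(2, j)) = Mul(2, j, Add(4498641, j)))
Add(-391625, Mul(-1, Function('b')(f))) = Add(-391625, Mul(-1, Mul(2, Pow(109, Rational(1, 2)), Add(4498641, Pow(109, Rational(1, 2)))))) = Add(-391625, Mul(-2, Pow(109, Rational(1, 2)), Add(4498641, Pow(109, Rational(1, 2)))))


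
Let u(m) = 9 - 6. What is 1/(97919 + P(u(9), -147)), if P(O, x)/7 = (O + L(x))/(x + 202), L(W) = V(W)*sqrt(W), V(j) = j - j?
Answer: 55/5385566 ≈ 1.0212e-5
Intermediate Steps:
V(j) = 0
L(W) = 0 (L(W) = 0*sqrt(W) = 0)
u(m) = 3
P(O, x) = 7*O/(202 + x) (P(O, x) = 7*((O + 0)/(x + 202)) = 7*(O/(202 + x)) = 7*O/(202 + x))
1/(97919 + P(u(9), -147)) = 1/(97919 + 7*3/(202 - 147)) = 1/(97919 + 7*3/55) = 1/(97919 + 7*3*(1/55)) = 1/(97919 + 21/55) = 1/(5385566/55) = 55/5385566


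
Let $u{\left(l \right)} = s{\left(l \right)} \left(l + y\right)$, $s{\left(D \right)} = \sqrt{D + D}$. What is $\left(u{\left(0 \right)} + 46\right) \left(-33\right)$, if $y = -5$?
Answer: $-1518$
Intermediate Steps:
$s{\left(D \right)} = \sqrt{2} \sqrt{D}$ ($s{\left(D \right)} = \sqrt{2 D} = \sqrt{2} \sqrt{D}$)
$u{\left(l \right)} = \sqrt{2} \sqrt{l} \left(-5 + l\right)$ ($u{\left(l \right)} = \sqrt{2} \sqrt{l} \left(l - 5\right) = \sqrt{2} \sqrt{l} \left(-5 + l\right)$)
$\left(u{\left(0 \right)} + 46\right) \left(-33\right) = \left(\sqrt{2} \sqrt{0} \left(-5 + 0\right) + 46\right) \left(-33\right) = \left(\sqrt{2} \cdot 0 \left(-5\right) + 46\right) \left(-33\right) = \left(0 + 46\right) \left(-33\right) = 46 \left(-33\right) = -1518$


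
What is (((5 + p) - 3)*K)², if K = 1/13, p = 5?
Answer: 49/169 ≈ 0.28994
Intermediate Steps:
K = 1/13 ≈ 0.076923
(((5 + p) - 3)*K)² = (((5 + 5) - 3)*(1/13))² = ((10 - 3)*(1/13))² = (7*(1/13))² = (7/13)² = 49/169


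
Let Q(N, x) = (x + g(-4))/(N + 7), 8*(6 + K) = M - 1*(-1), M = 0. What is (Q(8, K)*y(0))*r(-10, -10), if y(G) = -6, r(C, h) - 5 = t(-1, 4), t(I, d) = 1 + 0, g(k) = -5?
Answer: 261/10 ≈ 26.100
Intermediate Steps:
t(I, d) = 1
r(C, h) = 6 (r(C, h) = 5 + 1 = 6)
K = -47/8 (K = -6 + (0 - 1*(-1))/8 = -6 + (0 + 1)/8 = -6 + (1/8)*1 = -6 + 1/8 = -47/8 ≈ -5.8750)
Q(N, x) = (-5 + x)/(7 + N) (Q(N, x) = (x - 5)/(N + 7) = (-5 + x)/(7 + N))
(Q(8, K)*y(0))*r(-10, -10) = (((-5 - 47/8)/(7 + 8))*(-6))*6 = ((-87/8/15)*(-6))*6 = (((1/15)*(-87/8))*(-6))*6 = -29/40*(-6)*6 = (87/20)*6 = 261/10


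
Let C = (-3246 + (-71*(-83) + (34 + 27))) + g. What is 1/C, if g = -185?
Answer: 1/2523 ≈ 0.00039635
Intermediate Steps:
C = 2523 (C = (-3246 + (-71*(-83) + (34 + 27))) - 185 = (-3246 + (5893 + 61)) - 185 = (-3246 + 5954) - 185 = 2708 - 185 = 2523)
1/C = 1/2523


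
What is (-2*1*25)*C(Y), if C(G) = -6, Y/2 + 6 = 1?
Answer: 300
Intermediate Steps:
Y = -10 (Y = -12 + 2*1 = -12 + 2 = -10)
(-2*1*25)*C(Y) = (-2*1*25)*(-6) = -2*25*(-6) = -50*(-6) = 300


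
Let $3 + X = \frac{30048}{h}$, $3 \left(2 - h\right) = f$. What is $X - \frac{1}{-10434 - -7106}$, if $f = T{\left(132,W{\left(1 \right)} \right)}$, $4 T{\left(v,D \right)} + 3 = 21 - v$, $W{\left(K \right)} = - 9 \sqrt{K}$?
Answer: $\frac{199769879}{76544} \approx 2609.9$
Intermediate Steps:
$T{\left(v,D \right)} = \frac{9}{2} - \frac{v}{4}$ ($T{\left(v,D \right)} = - \frac{3}{4} + \frac{21 - v}{4} = - \frac{3}{4} - \left(- \frac{21}{4} + \frac{v}{4}\right) = \frac{9}{2} - \frac{v}{4}$)
$f = - \frac{57}{2}$ ($f = \frac{9}{2} - 33 = - \frac{57}{2} \approx -28.5$)
$h = \frac{23}{2}$ ($h = 2 - - \frac{19}{2} = 2 + \frac{19}{2} = \frac{23}{2} \approx 11.5$)
$X = \frac{60027}{23}$ ($X = -3 + \frac{30048}{\frac{23}{2}} = -3 + 30048 \cdot \frac{2}{23} = -3 + \frac{60096}{23} = \frac{60027}{23} \approx 2609.9$)
$X - \frac{1}{-10434 - -7106} = \frac{60027}{23} - \frac{1}{-10434 - -7106} = \frac{60027}{23} - \frac{1}{-10434 + 7106} = \frac{60027}{23} - \frac{1}{-3328} = \frac{60027}{23} - - \frac{1}{3328} = \frac{60027}{23} + \frac{1}{3328} = \frac{199769879}{76544}$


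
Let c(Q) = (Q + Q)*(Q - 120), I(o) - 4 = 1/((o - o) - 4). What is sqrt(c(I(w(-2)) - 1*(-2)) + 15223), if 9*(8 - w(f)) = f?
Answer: sqrt(222546)/4 ≈ 117.94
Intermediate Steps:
w(f) = 8 - f/9
I(o) = 15/4 (I(o) = 4 + 1/((o - o) - 4) = 4 + 1/(0 - 4) = 4 + 1/(-4) = 4 - 1/4 = 15/4)
c(Q) = 2*Q*(-120 + Q) (c(Q) = (2*Q)*(-120 + Q) = 2*Q*(-120 + Q))
sqrt(c(I(w(-2)) - 1*(-2)) + 15223) = sqrt(2*(15/4 - 1*(-2))*(-120 + (15/4 - 1*(-2))) + 15223) = sqrt(2*(15/4 + 2)*(-120 + (15/4 + 2)) + 15223) = sqrt(2*(23/4)*(-120 + 23/4) + 15223) = sqrt(2*(23/4)*(-457/4) + 15223) = sqrt(-10511/8 + 15223) = sqrt(111273/8) = sqrt(222546)/4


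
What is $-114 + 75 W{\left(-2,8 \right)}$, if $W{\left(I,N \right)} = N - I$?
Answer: $636$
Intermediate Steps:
$-114 + 75 W{\left(-2,8 \right)} = -114 + 75 \left(8 - -2\right) = -114 + 75 \left(8 + 2\right) = -114 + 75 \cdot 10 = -114 + 750 = 636$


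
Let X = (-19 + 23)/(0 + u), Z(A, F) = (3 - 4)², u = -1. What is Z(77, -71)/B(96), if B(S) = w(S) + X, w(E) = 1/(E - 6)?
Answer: -90/359 ≈ -0.25070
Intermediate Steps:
w(E) = 1/(-6 + E)
Z(A, F) = 1 (Z(A, F) = (-1)² = 1)
X = -4 (X = (-19 + 23)/(0 - 1) = 4/(-1) = 4*(-1) = -4)
B(S) = -4 + 1/(-6 + S) (B(S) = 1/(-6 + S) - 4 = -4 + 1/(-6 + S))
Z(77, -71)/B(96) = 1/((25 - 4*96)/(-6 + 96)) = 1/((25 - 384)/90) = 1/((1/90)*(-359)) = 1/(-359/90) = 1*(-90/359) = -90/359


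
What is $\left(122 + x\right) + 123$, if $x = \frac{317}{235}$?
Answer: $\frac{57892}{235} \approx 246.35$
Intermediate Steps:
$x = \frac{317}{235}$ ($x = 317 \cdot \frac{1}{235} = \frac{317}{235} \approx 1.3489$)
$\left(122 + x\right) + 123 = \left(122 + \frac{317}{235}\right) + 123 = \frac{28987}{235} + 123 = \frac{57892}{235}$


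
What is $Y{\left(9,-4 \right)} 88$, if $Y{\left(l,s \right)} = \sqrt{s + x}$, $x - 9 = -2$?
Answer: $88 \sqrt{3} \approx 152.42$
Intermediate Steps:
$x = 7$ ($x = 9 - 2 = 7$)
$Y{\left(l,s \right)} = \sqrt{7 + s}$ ($Y{\left(l,s \right)} = \sqrt{s + 7} = \sqrt{7 + s}$)
$Y{\left(9,-4 \right)} 88 = \sqrt{7 - 4} \cdot 88 = \sqrt{3} \cdot 88 = 88 \sqrt{3}$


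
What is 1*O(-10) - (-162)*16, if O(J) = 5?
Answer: 2597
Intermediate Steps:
1*O(-10) - (-162)*16 = 1*5 - (-162)*16 = 5 - 1*(-2592) = 5 + 2592 = 2597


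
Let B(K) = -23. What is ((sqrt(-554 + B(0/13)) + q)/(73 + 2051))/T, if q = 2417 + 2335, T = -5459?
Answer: -132/322081 - I*sqrt(577)/11594916 ≈ -0.00040984 - 2.0717e-6*I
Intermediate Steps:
q = 4752
((sqrt(-554 + B(0/13)) + q)/(73 + 2051))/T = ((sqrt(-554 - 23) + 4752)/(73 + 2051))/(-5459) = ((sqrt(-577) + 4752)/2124)*(-1/5459) = ((I*sqrt(577) + 4752)*(1/2124))*(-1/5459) = ((4752 + I*sqrt(577))*(1/2124))*(-1/5459) = (132/59 + I*sqrt(577)/2124)*(-1/5459) = -132/322081 - I*sqrt(577)/11594916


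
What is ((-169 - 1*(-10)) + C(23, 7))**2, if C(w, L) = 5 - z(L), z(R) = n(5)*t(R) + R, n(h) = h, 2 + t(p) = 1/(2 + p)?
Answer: 1860496/81 ≈ 22969.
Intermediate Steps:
t(p) = -2 + 1/(2 + p)
z(R) = R + 5*(-3 - 2*R)/(2 + R) (z(R) = 5*((-3 - 2*R)/(2 + R)) + R = 5*(-3 - 2*R)/(2 + R) + R = R + 5*(-3 - 2*R)/(2 + R))
C(w, L) = 5 - (-15 + L**2 - 8*L)/(2 + L)
((-169 - 1*(-10)) + C(23, 7))**2 = ((-169 - 1*(-10)) + (25 - 1*7**2 + 13*7)/(2 + 7))**2 = ((-169 + 10) + (25 - 1*49 + 91)/9)**2 = (-159 + (25 - 49 + 91)/9)**2 = (-159 + (1/9)*67)**2 = (-159 + 67/9)**2 = (-1364/9)**2 = 1860496/81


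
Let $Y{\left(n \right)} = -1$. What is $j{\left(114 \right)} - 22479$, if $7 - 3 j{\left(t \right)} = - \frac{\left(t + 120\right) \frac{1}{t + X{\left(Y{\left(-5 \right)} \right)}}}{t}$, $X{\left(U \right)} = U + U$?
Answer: $- \frac{143491001}{6384} \approx -22477.0$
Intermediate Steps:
$X{\left(U \right)} = 2 U$
$j{\left(t \right)} = \frac{7}{3} + \frac{120 + t}{3 t \left(-2 + t\right)}$ ($j{\left(t \right)} = \frac{7}{3} - \frac{\left(-1\right) \frac{\left(t + 120\right) \frac{1}{t + 2 \left(-1\right)}}{t}}{3} = \frac{7}{3} - \frac{\left(-1\right) \frac{\left(120 + t\right) \frac{1}{t - 2}}{t}}{3} = \frac{7}{3} - \frac{\left(-1\right) \frac{\left(120 + t\right) \frac{1}{-2 + t}}{t}}{3} = \frac{7}{3} - \frac{\left(-1\right) \frac{\frac{1}{-2 + t} \left(120 + t\right)}{t}}{3} = \frac{7}{3} - \frac{\left(-1\right) \frac{120 + t}{t \left(-2 + t\right)}}{3} = \frac{7}{3} - \frac{\left(-1\right) \frac{1}{t} \frac{1}{-2 + t} \left(120 + t\right)}{3} = \frac{7}{3} + \frac{120 + t}{3 t \left(-2 + t\right)}$)
$j{\left(114 \right)} - 22479 = \frac{120 - 1482 + 7 \cdot 114^{2}}{3 \cdot 114 \left(-2 + 114\right)} - 22479 = \frac{1}{3} \cdot \frac{1}{114} \cdot \frac{1}{112} \left(120 - 1482 + 7 \cdot 12996\right) - 22479 = \frac{1}{3} \cdot \frac{1}{114} \cdot \frac{1}{112} \left(120 - 1482 + 90972\right) - 22479 = \frac{1}{3} \cdot \frac{1}{114} \cdot \frac{1}{112} \cdot 89610 - 22479 = \frac{14935}{6384} - 22479 = - \frac{143491001}{6384}$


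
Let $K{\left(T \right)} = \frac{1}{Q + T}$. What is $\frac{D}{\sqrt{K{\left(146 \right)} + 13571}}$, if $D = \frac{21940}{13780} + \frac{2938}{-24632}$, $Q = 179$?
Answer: $\frac{62492555 \sqrt{398177}}{3118910884752} \approx 0.012643$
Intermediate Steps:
$K{\left(T \right)} = \frac{1}{179 + T}$
$D = \frac{12498511}{8485724}$ ($D = 21940 \cdot \frac{1}{13780} + 2938 \left(- \frac{1}{24632}\right) = \frac{1097}{689} - \frac{1469}{12316} = \frac{12498511}{8485724} \approx 1.4729$)
$\frac{D}{\sqrt{K{\left(146 \right)} + 13571}} = \frac{12498511}{8485724 \sqrt{\frac{1}{179 + 146} + 13571}} = \frac{12498511}{8485724 \sqrt{\frac{1}{325} + 13571}} = \frac{12498511}{8485724 \sqrt{\frac{4410576}{325}}} = \frac{12498511}{8485724 \frac{12 \sqrt{398177}}{65}} = \frac{12498511 \frac{5 \sqrt{398177}}{367548}}{8485724} = \frac{62492555 \sqrt{398177}}{3118910884752}$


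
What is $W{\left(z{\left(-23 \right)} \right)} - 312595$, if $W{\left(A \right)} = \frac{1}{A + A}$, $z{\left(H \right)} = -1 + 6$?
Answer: $- \frac{3125949}{10} \approx -3.126 \cdot 10^{5}$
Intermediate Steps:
$z{\left(H \right)} = 5$
$W{\left(A \right)} = \frac{1}{2 A}$
$W{\left(z{\left(-23 \right)} \right)} - 312595 = \frac{1}{2 \cdot 5} - 312595 = \frac{1}{2} \cdot \frac{1}{5} - 312595 = \frac{1}{10} - 312595 = - \frac{3125949}{10}$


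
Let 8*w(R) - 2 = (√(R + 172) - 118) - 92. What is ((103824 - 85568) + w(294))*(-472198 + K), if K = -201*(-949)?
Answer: -5130815270 - 281449*√466/8 ≈ -5.1316e+9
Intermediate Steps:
w(R) = -26 + √(172 + R)/8 (w(R) = ¼ + ((√(R + 172) - 118) - 92)/8 = ¼ + ((√(172 + R) - 118) - 92)/8 = ¼ + ((-118 + √(172 + R)) - 92)/8 = ¼ + (-210 + √(172 + R))/8 = ¼ + (-105/4 + √(172 + R)/8) = -26 + √(172 + R)/8)
K = 190749
((103824 - 85568) + w(294))*(-472198 + K) = ((103824 - 85568) + (-26 + √(172 + 294)/8))*(-472198 + 190749) = (18256 + (-26 + √466/8))*(-281449) = (18230 + √466/8)*(-281449) = -5130815270 - 281449*√466/8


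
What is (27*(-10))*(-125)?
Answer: 33750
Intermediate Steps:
(27*(-10))*(-125) = -270*(-125) = 33750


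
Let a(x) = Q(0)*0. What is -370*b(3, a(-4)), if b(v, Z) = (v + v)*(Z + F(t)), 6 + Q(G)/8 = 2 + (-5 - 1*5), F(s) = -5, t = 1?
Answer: 11100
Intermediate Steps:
Q(G) = -112 (Q(G) = -48 + 8*(2 + (-5 - 1*5)) = -48 + 8*(2 + (-5 - 5)) = -48 + 8*(2 - 10) = -48 + 8*(-8) = -48 - 64 = -112)
a(x) = 0 (a(x) = -112*0 = 0)
b(v, Z) = 2*v*(-5 + Z) (b(v, Z) = (v + v)*(Z - 5) = (2*v)*(-5 + Z) = 2*v*(-5 + Z))
-370*b(3, a(-4)) = -740*3*(-5 + 0) = -740*3*(-5) = -370*(-30) = 11100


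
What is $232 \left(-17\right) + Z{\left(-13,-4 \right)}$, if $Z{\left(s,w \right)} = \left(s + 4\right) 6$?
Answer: $-3998$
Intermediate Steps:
$Z{\left(s,w \right)} = 24 + 6 s$ ($Z{\left(s,w \right)} = \left(4 + s\right) 6 = 24 + 6 s$)
$232 \left(-17\right) + Z{\left(-13,-4 \right)} = 232 \left(-17\right) + \left(24 + 6 \left(-13\right)\right) = -3944 + \left(24 - 78\right) = -3944 - 54 = -3998$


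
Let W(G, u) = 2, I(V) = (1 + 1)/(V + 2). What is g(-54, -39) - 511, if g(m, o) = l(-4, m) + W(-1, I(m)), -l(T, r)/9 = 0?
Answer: -509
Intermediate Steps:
I(V) = 2/(2 + V)
l(T, r) = 0 (l(T, r) = -9*0 = 0)
g(m, o) = 2 (g(m, o) = 0 + 2 = 2)
g(-54, -39) - 511 = 2 - 511 = -509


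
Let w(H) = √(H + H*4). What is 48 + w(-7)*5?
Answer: 48 + 5*I*√35 ≈ 48.0 + 29.58*I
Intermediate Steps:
w(H) = √5*√H (w(H) = √(H + 4*H) = √(5*H) = √5*√H)
48 + w(-7)*5 = 48 + (√5*√(-7))*5 = 48 + (√5*(I*√7))*5 = 48 + (I*√35)*5 = 48 + 5*I*√35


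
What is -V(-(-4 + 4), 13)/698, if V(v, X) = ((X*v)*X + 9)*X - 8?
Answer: -109/698 ≈ -0.15616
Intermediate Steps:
V(v, X) = -8 + X*(9 + v*X**2) (V(v, X) = (v*X**2 + 9)*X - 8 = (9 + v*X**2)*X - 8 = X*(9 + v*X**2) - 8 = -8 + X*(9 + v*X**2))
-V(-(-4 + 4), 13)/698 = -(-8 + 9*13 - (-4 + 4)*13**3)/698 = -(-8 + 117 - 1*0*2197)/698 = -(-8 + 117 + 0*2197)/698 = -(-8 + 117 + 0)/698 = -109/698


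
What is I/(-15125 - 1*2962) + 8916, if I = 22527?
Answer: 53747055/6029 ≈ 8914.8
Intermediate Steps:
I/(-15125 - 1*2962) + 8916 = 22527/(-15125 - 1*2962) + 8916 = 22527/(-15125 - 2962) + 8916 = 22527/(-18087) + 8916 = 22527*(-1/18087) + 8916 = -7509/6029 + 8916 = 53747055/6029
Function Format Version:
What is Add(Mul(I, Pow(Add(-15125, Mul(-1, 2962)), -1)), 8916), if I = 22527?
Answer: Rational(53747055, 6029) ≈ 8914.8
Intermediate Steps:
Add(Mul(I, Pow(Add(-15125, Mul(-1, 2962)), -1)), 8916) = Add(Mul(22527, Pow(Add(-15125, Mul(-1, 2962)), -1)), 8916) = Add(Mul(22527, Pow(Add(-15125, -2962), -1)), 8916) = Add(Mul(22527, Pow(-18087, -1)), 8916) = Add(Mul(22527, Rational(-1, 18087)), 8916) = Add(Rational(-7509, 6029), 8916) = Rational(53747055, 6029)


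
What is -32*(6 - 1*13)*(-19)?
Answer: -4256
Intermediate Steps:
-32*(6 - 1*13)*(-19) = -32*(6 - 13)*(-19) = -32*(-7)*(-19) = 224*(-19) = -4256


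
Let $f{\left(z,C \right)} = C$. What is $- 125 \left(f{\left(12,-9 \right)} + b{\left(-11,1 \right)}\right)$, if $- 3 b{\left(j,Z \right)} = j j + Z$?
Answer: $\frac{18625}{3} \approx 6208.3$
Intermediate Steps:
$b{\left(j,Z \right)} = - \frac{Z}{3} - \frac{j^{2}}{3}$ ($b{\left(j,Z \right)} = - \frac{j j + Z}{3} = - \frac{j^{2} + Z}{3} = - \frac{Z + j^{2}}{3} = - \frac{Z}{3} - \frac{j^{2}}{3}$)
$- 125 \left(f{\left(12,-9 \right)} + b{\left(-11,1 \right)}\right) = - 125 \left(-9 - \left(\frac{1}{3} + \frac{\left(-11\right)^{2}}{3}\right)\right) = - 125 \left(-9 - \frac{122}{3}\right) = \left(-125\right) \left(- \frac{149}{3}\right) = \frac{18625}{3}$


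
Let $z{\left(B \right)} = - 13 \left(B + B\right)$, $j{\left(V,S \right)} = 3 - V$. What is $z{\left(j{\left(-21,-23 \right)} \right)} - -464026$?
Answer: $463402$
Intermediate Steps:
$z{\left(B \right)} = - 26 B$ ($z{\left(B \right)} = - 13 \cdot 2 B = - 26 B$)
$z{\left(j{\left(-21,-23 \right)} \right)} - -464026 = - 26 \left(3 - -21\right) - -464026 = - 26 \left(3 + 21\right) + 464026 = \left(-26\right) 24 + 464026 = -624 + 464026 = 463402$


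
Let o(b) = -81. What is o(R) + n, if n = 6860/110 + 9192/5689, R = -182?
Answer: -1065133/62579 ≈ -17.021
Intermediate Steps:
n = 4003766/62579 (n = 6860*(1/110) + 9192*(1/5689) = 686/11 + 9192/5689 = 4003766/62579 ≈ 63.979)
o(R) + n = -81 + 4003766/62579 = -1065133/62579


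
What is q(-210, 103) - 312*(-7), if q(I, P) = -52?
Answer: 2132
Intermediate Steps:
q(-210, 103) - 312*(-7) = -52 - 312*(-7) = -52 + 2184 = 2132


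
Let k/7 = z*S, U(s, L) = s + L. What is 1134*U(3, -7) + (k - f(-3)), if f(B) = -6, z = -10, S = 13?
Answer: -5440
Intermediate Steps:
U(s, L) = L + s
k = -910 (k = 7*(-10*13) = 7*(-130) = -910)
1134*U(3, -7) + (k - f(-3)) = 1134*(-7 + 3) + (-910 - 1*(-6)) = 1134*(-4) + (-910 + 6) = -4536 - 904 = -5440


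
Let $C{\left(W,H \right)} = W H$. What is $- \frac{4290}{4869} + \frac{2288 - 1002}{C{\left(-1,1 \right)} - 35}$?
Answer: $- \frac{356443}{9738} \approx -36.603$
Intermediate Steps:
$C{\left(W,H \right)} = H W$
$- \frac{4290}{4869} + \frac{2288 - 1002}{C{\left(-1,1 \right)} - 35} = - \frac{4290}{4869} + \frac{2288 - 1002}{1 \left(-1\right) - 35} = \left(-4290\right) \frac{1}{4869} + \frac{2288 - 1002}{-1 - 35} = - \frac{1430}{1623} + \frac{1286}{-36} = - \frac{1430}{1623} + 1286 \left(- \frac{1}{36}\right) = - \frac{1430}{1623} - \frac{643}{18} = - \frac{356443}{9738}$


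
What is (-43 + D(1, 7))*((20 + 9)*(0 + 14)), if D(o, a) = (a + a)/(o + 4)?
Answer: -81606/5 ≈ -16321.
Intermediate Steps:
D(o, a) = 2*a/(4 + o) (D(o, a) = (2*a)/(4 + o) = 2*a/(4 + o))
(-43 + D(1, 7))*((20 + 9)*(0 + 14)) = (-43 + 2*7/(4 + 1))*((20 + 9)*(0 + 14)) = (-43 + 2*7/5)*(29*14) = (-43 + 2*7*(⅕))*406 = (-43 + 14/5)*406 = -201/5*406 = -81606/5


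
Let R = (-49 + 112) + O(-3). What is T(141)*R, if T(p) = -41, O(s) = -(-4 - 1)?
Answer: -2788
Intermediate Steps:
O(s) = 5 (O(s) = -1*(-5) = 5)
R = 68 (R = (-49 + 112) + 5 = 63 + 5 = 68)
T(141)*R = -41*68 = -2788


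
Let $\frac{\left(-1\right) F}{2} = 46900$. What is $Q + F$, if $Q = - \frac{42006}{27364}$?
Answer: $- \frac{1283392603}{13682} \approx -93802.0$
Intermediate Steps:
$Q = - \frac{21003}{13682}$ ($Q = \left(-42006\right) \frac{1}{27364} = - \frac{21003}{13682} \approx -1.5351$)
$F = -93800$ ($F = \left(-2\right) 46900 = -93800$)
$Q + F = - \frac{21003}{13682} - 93800 = - \frac{1283392603}{13682}$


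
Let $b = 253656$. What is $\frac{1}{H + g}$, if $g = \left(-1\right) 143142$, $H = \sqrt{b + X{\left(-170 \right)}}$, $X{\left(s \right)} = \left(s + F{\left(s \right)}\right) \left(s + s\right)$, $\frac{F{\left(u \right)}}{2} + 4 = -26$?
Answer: $- \frac{71571}{10244650154} - \frac{\sqrt{20741}}{5122325077} \approx -7.0143 \cdot 10^{-6}$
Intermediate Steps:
$F{\left(u \right)} = -60$ ($F{\left(u \right)} = -8 + 2 \left(-26\right) = -8 - 52 = -60$)
$X{\left(s \right)} = 2 s \left(-60 + s\right)$ ($X{\left(s \right)} = \left(s - 60\right) \left(s + s\right) = \left(-60 + s\right) 2 s = 2 s \left(-60 + s\right)$)
$H = 4 \sqrt{20741}$ ($H = \sqrt{253656 + 2 \left(-170\right) \left(-60 - 170\right)} = \sqrt{253656 + 2 \left(-170\right) \left(-230\right)} = \sqrt{253656 + 78200} = \sqrt{331856} = 4 \sqrt{20741} \approx 576.07$)
$g = -143142$
$\frac{1}{H + g} = \frac{1}{4 \sqrt{20741} - 143142} = \frac{1}{-143142 + 4 \sqrt{20741}}$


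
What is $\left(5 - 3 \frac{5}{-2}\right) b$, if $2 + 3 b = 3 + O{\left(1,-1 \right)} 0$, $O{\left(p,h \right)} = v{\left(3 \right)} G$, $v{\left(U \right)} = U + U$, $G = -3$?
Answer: $\frac{25}{6} \approx 4.1667$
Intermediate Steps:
$v{\left(U \right)} = 2 U$
$O{\left(p,h \right)} = -18$ ($O{\left(p,h \right)} = 2 \cdot 3 \left(-3\right) = 6 \left(-3\right) = -18$)
$b = \frac{1}{3}$ ($b = - \frac{2}{3} + \frac{3 - 0}{3} = - \frac{2}{3} + \frac{3 + 0}{3} = - \frac{2}{3} + \frac{1}{3} \cdot 3 = - \frac{2}{3} + 1 = \frac{1}{3} \approx 0.33333$)
$\left(5 - 3 \frac{5}{-2}\right) b = \left(5 - 3 \frac{5}{-2}\right) \frac{1}{3} = \left(5 - 3 \cdot 5 \left(- \frac{1}{2}\right)\right) \frac{1}{3} = \left(5 - - \frac{15}{2}\right) \frac{1}{3} = \left(5 + \frac{15}{2}\right) \frac{1}{3} = \frac{25}{2} \cdot \frac{1}{3} = \frac{25}{6}$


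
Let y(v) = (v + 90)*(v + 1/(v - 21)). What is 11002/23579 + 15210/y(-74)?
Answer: -16416397529/1326271592 ≈ -12.378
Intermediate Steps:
y(v) = (90 + v)*(v + 1/(-21 + v))
11002/23579 + 15210/y(-74) = 11002/23579 + 15210/(((90 + (-74)**3 - 1889*(-74) + 69*(-74)**2)/(-21 - 74))) = 11002*(1/23579) + 15210/(((90 - 405224 + 139786 + 69*5476)/(-95))) = 11002/23579 + 15210/((-(90 - 405224 + 139786 + 377844)/95)) = 11002/23579 + 15210/((-1/95*112496)) = 11002/23579 + 15210/(-112496/95) = 11002/23579 + 15210*(-95/112496) = 11002/23579 - 722475/56248 = -16416397529/1326271592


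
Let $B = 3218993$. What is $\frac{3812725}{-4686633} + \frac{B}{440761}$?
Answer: $\frac{1915105476692}{295097863959} \approx 6.4897$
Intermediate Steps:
$\frac{3812725}{-4686633} + \frac{B}{440761} = \frac{3812725}{-4686633} + \frac{3218993}{440761} = 3812725 \left(- \frac{1}{4686633}\right) + 3218993 \cdot \frac{1}{440761} = - \frac{544675}{669519} + \frac{3218993}{440761} = \frac{1915105476692}{295097863959}$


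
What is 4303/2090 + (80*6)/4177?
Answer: 18976831/8729930 ≈ 2.1738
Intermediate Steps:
4303/2090 + (80*6)/4177 = 4303*(1/2090) + 480*(1/4177) = 4303/2090 + 480/4177 = 18976831/8729930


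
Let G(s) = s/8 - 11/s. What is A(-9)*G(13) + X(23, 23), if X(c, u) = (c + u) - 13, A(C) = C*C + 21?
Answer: 5847/52 ≈ 112.44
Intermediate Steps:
G(s) = -11/s + s/8 (G(s) = s*(⅛) - 11/s = s/8 - 11/s = -11/s + s/8)
A(C) = 21 + C² (A(C) = C² + 21 = 21 + C²)
X(c, u) = -13 + c + u
A(-9)*G(13) + X(23, 23) = (21 + (-9)²)*(-11/13 + (⅛)*13) + (-13 + 23 + 23) = (21 + 81)*(-11*1/13 + 13/8) + 33 = 102*(-11/13 + 13/8) + 33 = 102*(81/104) + 33 = 4131/52 + 33 = 5847/52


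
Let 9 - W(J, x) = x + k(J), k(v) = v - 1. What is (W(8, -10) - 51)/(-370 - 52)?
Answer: 39/422 ≈ 0.092417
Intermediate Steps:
k(v) = -1 + v
W(J, x) = 10 - J - x (W(J, x) = 9 - (x + (-1 + J)) = 9 - (-1 + J + x) = 9 + (1 - J - x) = 10 - J - x)
(W(8, -10) - 51)/(-370 - 52) = ((10 - 1*8 - 1*(-10)) - 51)/(-370 - 52) = ((10 - 8 + 10) - 51)/(-422) = (12 - 51)*(-1/422) = -39*(-1/422) = 39/422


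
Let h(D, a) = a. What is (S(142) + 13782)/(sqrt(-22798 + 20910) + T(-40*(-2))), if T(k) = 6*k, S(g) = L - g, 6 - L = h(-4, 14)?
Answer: 204480/7259 - 1704*I*sqrt(118)/7259 ≈ 28.169 - 2.55*I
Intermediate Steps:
L = -8 (L = 6 - 1*14 = 6 - 14 = -8)
S(g) = -8 - g
(S(142) + 13782)/(sqrt(-22798 + 20910) + T(-40*(-2))) = ((-8 - 1*142) + 13782)/(sqrt(-22798 + 20910) + 6*(-40*(-2))) = ((-8 - 142) + 13782)/(sqrt(-1888) + 6*80) = (-150 + 13782)/(4*I*sqrt(118) + 480) = 13632/(480 + 4*I*sqrt(118))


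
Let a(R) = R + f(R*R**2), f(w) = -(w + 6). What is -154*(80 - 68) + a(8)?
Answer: -2358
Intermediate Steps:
f(w) = -6 - w (f(w) = -(6 + w) = -6 - w)
a(R) = -6 + R - R**3 (a(R) = R + (-6 - R*R**2) = R + (-6 - R**3) = -6 + R - R**3)
-154*(80 - 68) + a(8) = -154*(80 - 68) + (-6 + 8 - 1*8**3) = -154*12 + (-6 + 8 - 1*512) = -1848 + (-6 + 8 - 512) = -1848 - 510 = -2358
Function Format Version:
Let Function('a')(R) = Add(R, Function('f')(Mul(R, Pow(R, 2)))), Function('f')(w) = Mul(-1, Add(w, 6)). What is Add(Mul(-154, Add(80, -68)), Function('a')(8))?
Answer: -2358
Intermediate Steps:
Function('f')(w) = Add(-6, Mul(-1, w)) (Function('f')(w) = Mul(-1, Add(6, w)) = Add(-6, Mul(-1, w)))
Function('a')(R) = Add(-6, R, Mul(-1, Pow(R, 3))) (Function('a')(R) = Add(R, Add(-6, Mul(-1, Mul(R, Pow(R, 2))))) = Add(R, Add(-6, Mul(-1, Pow(R, 3)))) = Add(-6, R, Mul(-1, Pow(R, 3))))
Add(Mul(-154, Add(80, -68)), Function('a')(8)) = Add(Mul(-154, Add(80, -68)), Add(-6, 8, Mul(-1, Pow(8, 3)))) = Add(Mul(-154, 12), Add(-6, 8, Mul(-1, 512))) = Add(-1848, Add(-6, 8, -512)) = Add(-1848, -510) = -2358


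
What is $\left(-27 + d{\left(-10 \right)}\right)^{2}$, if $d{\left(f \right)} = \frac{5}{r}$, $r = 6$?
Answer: $\frac{24649}{36} \approx 684.69$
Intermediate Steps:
$d{\left(f \right)} = \frac{5}{6}$
$\left(-27 + d{\left(-10 \right)}\right)^{2} = \left(-27 + \frac{5}{6}\right)^{2} = \left(- \frac{157}{6}\right)^{2} = \frac{24649}{36}$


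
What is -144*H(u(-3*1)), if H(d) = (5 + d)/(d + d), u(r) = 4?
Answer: -162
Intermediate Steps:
H(d) = (5 + d)/(2*d) (H(d) = (5 + d)/((2*d)) = (5 + d)*(1/(2*d)) = (5 + d)/(2*d))
-144*H(u(-3*1)) = -72*(5 + 4)/4 = -72*9/4 = -144*9/8 = -162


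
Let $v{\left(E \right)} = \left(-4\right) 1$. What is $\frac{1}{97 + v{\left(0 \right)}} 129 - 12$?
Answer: $- \frac{329}{31} \approx -10.613$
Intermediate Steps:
$v{\left(E \right)} = -4$
$\frac{1}{97 + v{\left(0 \right)}} 129 - 12 = \frac{1}{97 - 4} \cdot 129 - 12 = \frac{1}{93} \cdot 129 - 12 = \frac{43}{31} - 12 = - \frac{329}{31}$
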